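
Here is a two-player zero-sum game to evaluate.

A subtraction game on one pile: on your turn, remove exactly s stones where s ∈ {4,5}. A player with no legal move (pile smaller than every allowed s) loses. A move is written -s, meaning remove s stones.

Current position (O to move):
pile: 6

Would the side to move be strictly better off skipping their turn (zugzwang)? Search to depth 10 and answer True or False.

zugzwang(6, O) = False

[6] O move#1: -4:+1/2*, -5:+1/1
[2] end (terminal -1, X#2); searched 6 to 10
if O skipped the turn, X would face:
~ [6] X move#1: -4:+1/2*, -5:+1/1
~ [2] end (terminal -1, O#2); searched 6 to 10
compare (O): move=+1 vs pass=-1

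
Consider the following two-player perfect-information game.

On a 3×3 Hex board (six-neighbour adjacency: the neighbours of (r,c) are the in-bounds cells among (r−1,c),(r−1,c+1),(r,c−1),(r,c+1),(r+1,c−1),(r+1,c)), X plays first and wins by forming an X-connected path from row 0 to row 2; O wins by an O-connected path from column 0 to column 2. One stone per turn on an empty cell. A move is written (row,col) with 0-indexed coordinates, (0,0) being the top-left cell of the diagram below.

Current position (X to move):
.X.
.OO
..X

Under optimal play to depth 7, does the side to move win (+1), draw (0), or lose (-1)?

value(.X./.OO/..X, X) = -1

[.X./.OO/..X] X move#1: (0,0):-1/XX./.OO/..X*, (0,2):-1/.XX/.OO/..X, (1,0):-1/.X./XOO/..X, (2,0):-1/.X./.OO/X.X, (2,1):-1/.X./.OO/.XX
[XX./.OO/..X] O move#2: (0,2):+1/XXO/.OO/..X*, (1,0):+1/XX./OOO/..X, (2,0):+1/XX./.OO/O.X, (2,1):+1/XX./.OO/.OX
[XXO/.OO/..X] X move#3: (1,0):-1/XXO/XOO/..X*, (2,0):-1/XXO/.OO/X.X, (2,1):-1/XXO/.OO/.XX
[XXO/XOO/..X] O move#4: (2,0):+1/XXO/XOO/O.X*, (2,1):-1/XXO/XOO/.OX
[XXO/XOO/O.X] end (terminal -1, X#5); searched .X./.OO/..X to 7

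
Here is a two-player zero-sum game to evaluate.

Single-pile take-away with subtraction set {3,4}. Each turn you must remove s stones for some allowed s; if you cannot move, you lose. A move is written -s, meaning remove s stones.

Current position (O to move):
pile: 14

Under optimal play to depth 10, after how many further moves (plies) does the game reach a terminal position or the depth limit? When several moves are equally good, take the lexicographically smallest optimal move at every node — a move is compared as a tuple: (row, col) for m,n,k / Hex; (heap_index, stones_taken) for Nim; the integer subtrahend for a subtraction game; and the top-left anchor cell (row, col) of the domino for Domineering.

p1 O@[14]: -3[11]-1* -4[10]-1
p2 X@[11]: -3[8]+1* -4[7]+1
p3 O@[8]: -3[5]-1* -4[4]-1
p4 X@[5]: -3[2]+1* -4[1]+1
p5 O@[2] terminal -1; root [14] d10

PV length from [14]: 4 plies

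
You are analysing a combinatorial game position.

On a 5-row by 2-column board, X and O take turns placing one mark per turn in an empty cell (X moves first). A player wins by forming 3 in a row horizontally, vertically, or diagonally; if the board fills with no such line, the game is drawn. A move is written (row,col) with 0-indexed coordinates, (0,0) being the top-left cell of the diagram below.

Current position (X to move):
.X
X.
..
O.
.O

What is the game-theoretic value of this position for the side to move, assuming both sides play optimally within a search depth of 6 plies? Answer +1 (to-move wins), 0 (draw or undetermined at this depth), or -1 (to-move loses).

p1 X@[.X/X./../O./.O]: (0,0)[XX/X./../O./.O]+0* (1,1)[.X/XX/../O./.O]+0 (2,0)[.X/X./X./O./.O]+0 (2,1)[.X/X./.X/O./.O]+0 (3,1)[.X/X./../OX/.O]+0 (4,0)[.X/X./../O./XO]+0
p2 O@[XX/X./../O./.O]: (1,1)[XX/XO/../O./.O]-1 (2,0)[XX/X./O./O./.O]+0* (2,1)[XX/X./.O/O./.O]-1 (3,1)[XX/X./../OO/.O]-1 (4,0)[XX/X./../O./OO]-1
p3 X@[XX/X./O./O./.O]: (1,1)[XX/XX/O./O./.O]-1 (2,1)[XX/X./OX/O./.O]-1 (3,1)[XX/X./O./OX/.O]-1 (4,0)[XX/X./O./O./XO]+0*
p4 O@[XX/X./O./O./XO]: (1,1)[XX/XO/O./O./XO]+0* (2,1)[XX/X./OO/O./XO]+0 (3,1)[XX/X./O./OO/XO]+0
p5 X@[XX/XO/O./O./XO]: (2,1)[XX/XO/OX/O./XO]+0* (3,1)[XX/XO/O./OX/XO]+0
p6 O@[XX/XO/OX/O./XO]: (3,1)[XX/XO/OX/OO/XO]+0*
p7 X@[XX/XO/OX/OO/XO] terminal +0; root [.X/X./../O./.O] d6

value(.X/X./../O./.O, X) = 0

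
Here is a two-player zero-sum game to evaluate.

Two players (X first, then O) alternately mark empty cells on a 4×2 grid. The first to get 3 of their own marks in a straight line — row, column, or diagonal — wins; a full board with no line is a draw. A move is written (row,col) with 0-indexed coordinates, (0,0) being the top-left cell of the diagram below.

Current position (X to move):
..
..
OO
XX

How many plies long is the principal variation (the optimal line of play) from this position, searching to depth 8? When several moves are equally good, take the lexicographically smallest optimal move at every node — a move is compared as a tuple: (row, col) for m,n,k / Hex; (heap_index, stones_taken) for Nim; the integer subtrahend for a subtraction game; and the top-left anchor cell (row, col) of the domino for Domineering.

p1 X@[../../OO/XX]: (0,0)[X./../OO/XX]+0* (0,1)[.X/../OO/XX]+0 (1,0)[../X./OO/XX]+0 (1,1)[../.X/OO/XX]+0
p2 O@[X./../OO/XX]: (0,1)[XO/../OO/XX]+0* (1,0)[X./O./OO/XX]+0 (1,1)[X./.O/OO/XX]+0
p3 X@[XO/../OO/XX]: (1,0)[XO/X./OO/XX]-1 (1,1)[XO/.X/OO/XX]+0*
p4 O@[XO/.X/OO/XX]: (1,0)[XO/OX/OO/XX]+0*
p5 X@[XO/OX/OO/XX] terminal +0; root [../../OO/XX] d8

PV length from [../../OO/XX]: 4 plies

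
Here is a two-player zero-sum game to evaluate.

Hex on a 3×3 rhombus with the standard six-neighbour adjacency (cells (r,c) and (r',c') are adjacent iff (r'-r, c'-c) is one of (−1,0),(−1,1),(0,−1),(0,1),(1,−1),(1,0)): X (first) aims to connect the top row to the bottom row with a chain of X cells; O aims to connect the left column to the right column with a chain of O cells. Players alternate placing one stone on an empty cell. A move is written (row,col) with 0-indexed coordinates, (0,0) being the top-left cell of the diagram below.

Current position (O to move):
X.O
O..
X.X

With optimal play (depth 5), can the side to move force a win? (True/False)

O winning at [X.O/O../X.X]: True

p1 O@[X.O/O../X.X]: (0,1)[XOO/O../X.X]+1* (1,1)[X.O/OO./X.X]+1 (1,2)[X.O/O.O/X.X]+1 (2,1)[X.O/O../XOX]+1
p2 X@[XOO/O../X.X] terminal -1; root [X.O/O../X.X] d5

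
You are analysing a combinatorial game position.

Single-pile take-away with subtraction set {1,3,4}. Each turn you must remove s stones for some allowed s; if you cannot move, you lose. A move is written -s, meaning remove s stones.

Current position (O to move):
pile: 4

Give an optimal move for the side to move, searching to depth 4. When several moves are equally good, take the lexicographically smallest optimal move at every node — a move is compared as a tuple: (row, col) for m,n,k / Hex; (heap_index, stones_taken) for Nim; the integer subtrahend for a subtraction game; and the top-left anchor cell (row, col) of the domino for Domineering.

p1 O@[4]: -1[3]-1 -3[1]-1 -4[0]+1*
p2 X@[0] terminal -1; root [4] d4

O's best at [4]: -4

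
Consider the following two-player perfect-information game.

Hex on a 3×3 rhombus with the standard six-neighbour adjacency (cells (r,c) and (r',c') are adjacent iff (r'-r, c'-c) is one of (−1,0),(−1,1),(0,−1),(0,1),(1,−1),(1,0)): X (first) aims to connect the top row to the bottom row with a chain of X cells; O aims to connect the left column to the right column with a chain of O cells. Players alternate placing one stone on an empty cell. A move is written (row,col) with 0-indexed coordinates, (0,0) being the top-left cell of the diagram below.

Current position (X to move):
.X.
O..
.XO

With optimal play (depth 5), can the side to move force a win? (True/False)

X winning at [.X./O../.XO]: True

p1 X@[.X./O../.XO]: (0,0)[XX./O../.XO]-1 (0,2)[.XX/O../.XO]+1* (1,1)[.X./OX./.XO]+1 (1,2)[.X./O.X/.XO]+1 (2,0)[.X./O../XXO]-1
p2 O@[.XX/O../.XO]: (0,0)[OXX/O../.XO]-1* (1,1)[.XX/OO./.XO]-1 (1,2)[.XX/O.O/.XO]-1 (2,0)[.XX/O../OXO]-1
p3 X@[OXX/O../.XO]: (1,1)[OXX/OX./.XO]+1* (1,2)[OXX/O.X/.XO]+1 (2,0)[OXX/O../XXO]+1
p4 O@[OXX/OX./.XO] terminal -1; root [.X./O../.XO] d5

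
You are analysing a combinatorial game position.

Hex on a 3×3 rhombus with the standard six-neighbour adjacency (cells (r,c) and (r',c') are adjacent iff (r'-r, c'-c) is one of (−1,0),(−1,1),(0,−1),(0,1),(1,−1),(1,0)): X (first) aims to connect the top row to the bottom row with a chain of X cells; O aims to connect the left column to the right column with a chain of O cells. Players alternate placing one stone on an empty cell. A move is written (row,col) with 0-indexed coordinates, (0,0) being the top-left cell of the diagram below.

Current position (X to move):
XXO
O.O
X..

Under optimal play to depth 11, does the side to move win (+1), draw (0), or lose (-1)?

value(XXO/O.O/X.., X) = +1

[XXO/O.O/X..] X move#1: (1,1):+1/XXO/OXO/X..*, (2,1):-1/XXO/O.O/XX., (2,2):-1/XXO/O.O/X.X
[XXO/OXO/X..] end (terminal -1, O#2); searched XXO/O.O/X.. to 11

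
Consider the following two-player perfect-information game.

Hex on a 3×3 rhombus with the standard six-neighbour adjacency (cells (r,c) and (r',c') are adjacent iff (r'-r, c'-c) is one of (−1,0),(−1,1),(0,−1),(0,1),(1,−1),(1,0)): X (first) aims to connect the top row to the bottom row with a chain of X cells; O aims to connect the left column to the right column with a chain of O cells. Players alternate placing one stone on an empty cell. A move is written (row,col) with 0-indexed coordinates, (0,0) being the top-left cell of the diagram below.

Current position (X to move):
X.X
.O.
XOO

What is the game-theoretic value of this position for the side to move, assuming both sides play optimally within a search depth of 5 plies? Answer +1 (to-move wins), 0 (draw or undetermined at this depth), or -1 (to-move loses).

value(X.X/.O./XOO, X) = +1

ply 1, X at X.X/.O./XOO | (0,1)=-1→XXX/.O./XOO; (1,0)=+1→X.X/XO./XOO*; (1,2)=-1→X.X/.OX/XOO
ply 2: X.X/XO./XOO is terminal -1 (O); from X.X/.O./XOO depth 5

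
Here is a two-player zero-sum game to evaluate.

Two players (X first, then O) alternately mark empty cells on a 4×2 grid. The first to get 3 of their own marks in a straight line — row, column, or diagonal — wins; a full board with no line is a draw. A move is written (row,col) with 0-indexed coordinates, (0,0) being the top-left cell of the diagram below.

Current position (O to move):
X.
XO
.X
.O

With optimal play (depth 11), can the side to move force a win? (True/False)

O winning at [X./XO/.X/.O]: False

ply 1, O at X./XO/.X/.O | (0,1)=-1→XO/XO/.X/.O; (2,0)=+0→X./XO/OX/.O*; (3,0)=-1→X./XO/.X/OO
ply 2, X at X./XO/OX/.O | (0,1)=+0→XX/XO/OX/.O*; (3,0)=+0→X./XO/OX/XO
ply 3, O at XX/XO/OX/.O | (3,0)=+0→XX/XO/OX/OO*
ply 4: XX/XO/OX/OO is terminal +0 (X); from X./XO/.X/.O depth 11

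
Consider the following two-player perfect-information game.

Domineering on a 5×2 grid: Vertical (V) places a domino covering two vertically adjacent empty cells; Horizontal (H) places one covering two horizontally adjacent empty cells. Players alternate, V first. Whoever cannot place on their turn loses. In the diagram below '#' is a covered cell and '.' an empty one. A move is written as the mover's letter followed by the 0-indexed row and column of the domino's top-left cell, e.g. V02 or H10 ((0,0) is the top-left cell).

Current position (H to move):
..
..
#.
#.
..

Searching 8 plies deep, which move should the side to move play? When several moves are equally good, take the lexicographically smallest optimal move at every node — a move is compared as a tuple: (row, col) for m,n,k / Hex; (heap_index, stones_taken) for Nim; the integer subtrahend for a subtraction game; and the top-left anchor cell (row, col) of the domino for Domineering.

H's best at [../../#./#./..]: H00

[../../#./#./..] H move#1: H00:+1/##/../#./#./..*, H10:+1/../##/#./#./.., H40:-1/../../#./#./##
[##/../#./#./..] V move#2: V11:-1/##/.#/##/#./..*, V21:-1/##/../##/##/.., V31:-1/##/../#./##/.#
[##/.#/##/#./..] H move#3: H40:+1/##/.#/##/#./##*
[##/.#/##/#./##] end (terminal -1, V#4); searched ../../#./#./.. to 8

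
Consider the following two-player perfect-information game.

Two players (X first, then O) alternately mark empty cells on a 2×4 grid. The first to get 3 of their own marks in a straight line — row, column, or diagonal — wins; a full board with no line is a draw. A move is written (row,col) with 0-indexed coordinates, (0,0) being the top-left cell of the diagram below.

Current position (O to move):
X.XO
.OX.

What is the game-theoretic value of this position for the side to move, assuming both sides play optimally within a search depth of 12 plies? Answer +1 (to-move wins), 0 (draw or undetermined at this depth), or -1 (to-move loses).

value(X.XO/.OX., O) = 0

ply 1, O at X.XO/.OX. | (0,1)=+0→XOXO/.OX.*; (1,0)=-1→X.XO/OOX.; (1,3)=-1→X.XO/.OXO
ply 2, X at XOXO/.OX. | (1,0)=+0→XOXO/XOX.*; (1,3)=+0→XOXO/.OXX
ply 3, O at XOXO/XOX. | (1,3)=+0→XOXO/XOXO*
ply 4: XOXO/XOXO is terminal +0 (X); from X.XO/.OX. depth 12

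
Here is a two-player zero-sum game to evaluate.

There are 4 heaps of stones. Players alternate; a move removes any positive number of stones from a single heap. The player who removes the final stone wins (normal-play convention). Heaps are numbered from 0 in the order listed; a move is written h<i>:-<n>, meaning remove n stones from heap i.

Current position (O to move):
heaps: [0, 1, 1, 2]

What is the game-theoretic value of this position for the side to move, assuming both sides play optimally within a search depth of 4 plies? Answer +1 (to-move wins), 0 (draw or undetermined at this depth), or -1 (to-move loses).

[(0,1,1,2)] O move#1: h1:-1:-1/(0,0,1,2), h2:-1:-1/(0,1,0,2), h3:-1:-1/(0,1,1,1), h3:-2:+1/(0,1,1,0)*
[(0,1,1,0)] X move#2: h1:-1:-1/(0,0,1,0)*, h2:-1:-1/(0,1,0,0)
[(0,0,1,0)] O move#3: h2:-1:+1/(0,0,0,0)*
[(0,0,0,0)] end (terminal -1, X#4); searched (0,1,1,2) to 4

value((0,1,1,2), O) = +1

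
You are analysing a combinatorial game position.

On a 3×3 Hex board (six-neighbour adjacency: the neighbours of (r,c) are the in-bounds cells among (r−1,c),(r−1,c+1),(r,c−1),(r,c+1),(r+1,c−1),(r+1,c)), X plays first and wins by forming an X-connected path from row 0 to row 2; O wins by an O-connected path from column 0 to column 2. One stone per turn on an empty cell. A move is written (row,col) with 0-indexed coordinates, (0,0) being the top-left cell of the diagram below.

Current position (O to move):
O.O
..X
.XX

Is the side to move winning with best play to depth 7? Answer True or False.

O winning at [O.O/..X/.XX]: True

p1 O@[O.O/..X/.XX]: (0,1)[OOO/..X/.XX]+1* (1,0)[O.O/O.X/.XX]+1 (1,1)[O.O/.OX/.XX]+1 (2,0)[O.O/..X/OXX]+1
p2 X@[OOO/..X/.XX] terminal -1; root [O.O/..X/.XX] d7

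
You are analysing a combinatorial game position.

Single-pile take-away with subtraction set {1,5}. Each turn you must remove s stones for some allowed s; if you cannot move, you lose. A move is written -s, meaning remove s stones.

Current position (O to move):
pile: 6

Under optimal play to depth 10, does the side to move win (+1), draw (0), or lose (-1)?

ply 1, O at 6 | -1=-1→5*; -5=-1→1
ply 2, X at 5 | -1=+1→4*; -5=+1→0
ply 3, O at 4 | -1=-1→3*
ply 4, X at 3 | -1=+1→2*
ply 5, O at 2 | -1=-1→1*
ply 6, X at 1 | -1=+1→0*
ply 7: 0 is terminal -1 (O); from 6 depth 10

value(6, O) = -1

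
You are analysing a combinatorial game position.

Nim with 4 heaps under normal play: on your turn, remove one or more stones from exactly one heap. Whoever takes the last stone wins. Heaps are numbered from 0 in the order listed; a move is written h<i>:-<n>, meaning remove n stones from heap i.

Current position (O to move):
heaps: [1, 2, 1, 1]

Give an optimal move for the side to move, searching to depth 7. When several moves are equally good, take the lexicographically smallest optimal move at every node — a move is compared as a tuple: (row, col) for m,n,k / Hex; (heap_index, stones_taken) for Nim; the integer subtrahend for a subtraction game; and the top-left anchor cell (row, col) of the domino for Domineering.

O's best at [(1,2,1,1)]: h1:-1

p1 O@[(1,2,1,1)]: h0:-1[(0,2,1,1)]-1 h1:-1[(1,1,1,1)]+1* h1:-2[(1,0,1,1)]-1 h2:-1[(1,2,0,1)]-1 h3:-1[(1,2,1,0)]-1
p2 X@[(1,1,1,1)]: h0:-1[(0,1,1,1)]-1* h1:-1[(1,0,1,1)]-1 h2:-1[(1,1,0,1)]-1 h3:-1[(1,1,1,0)]-1
p3 O@[(0,1,1,1)]: h1:-1[(0,0,1,1)]+1* h2:-1[(0,1,0,1)]+1 h3:-1[(0,1,1,0)]+1
p4 X@[(0,0,1,1)]: h2:-1[(0,0,0,1)]-1* h3:-1[(0,0,1,0)]-1
p5 O@[(0,0,0,1)]: h3:-1[(0,0,0,0)]+1*
p6 X@[(0,0,0,0)] terminal -1; root [(1,2,1,1)] d7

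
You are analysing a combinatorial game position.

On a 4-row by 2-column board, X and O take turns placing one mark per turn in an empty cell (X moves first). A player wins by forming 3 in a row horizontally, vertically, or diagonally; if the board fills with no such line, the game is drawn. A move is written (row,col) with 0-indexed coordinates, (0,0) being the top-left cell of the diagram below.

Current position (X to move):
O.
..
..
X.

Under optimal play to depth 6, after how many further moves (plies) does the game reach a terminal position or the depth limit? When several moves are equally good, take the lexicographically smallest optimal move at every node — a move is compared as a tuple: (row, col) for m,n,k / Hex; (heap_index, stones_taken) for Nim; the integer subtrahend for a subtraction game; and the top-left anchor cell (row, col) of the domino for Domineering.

ply 1, X at O./../../X. | (0,1)=+0→OX/../../X.*; (1,0)=+0→O./X./../X.; (1,1)=+0→O./.X/../X.; (2,0)=+0→O./../X./X.; (2,1)=+0→O./../.X/X.; (3,1)=+0→O./../../XX
ply 2, O at OX/../../X. | (1,0)=+0→OX/O./../X.*; (1,1)=+0→OX/.O/../X.; (2,0)=+0→OX/../O./X.; (2,1)=+0→OX/../.O/X.; (3,1)=+0→OX/../../XO
ply 3, X at OX/O./../X. | (1,1)=-1→OX/OX/../X.; (2,0)=+0→OX/O./X./X.*; (2,1)=-1→OX/O./.X/X.; (3,1)=-1→OX/O./../XX
ply 4, O at OX/O./X./X. | (1,1)=+0→OX/OO/X./X.*; (2,1)=+0→OX/O./XO/X.; (3,1)=+0→OX/O./X./XO
ply 5, X at OX/OO/X./X. | (2,1)=+0→OX/OO/XX/X.*; (3,1)=+0→OX/OO/X./XX
ply 6, O at OX/OO/XX/X. | (3,1)=+0→OX/OO/XX/XO*
ply 7: OX/OO/XX/XO is terminal +0 (X); from O./../../X. depth 6

PV length from [O./../../X.]: 6 plies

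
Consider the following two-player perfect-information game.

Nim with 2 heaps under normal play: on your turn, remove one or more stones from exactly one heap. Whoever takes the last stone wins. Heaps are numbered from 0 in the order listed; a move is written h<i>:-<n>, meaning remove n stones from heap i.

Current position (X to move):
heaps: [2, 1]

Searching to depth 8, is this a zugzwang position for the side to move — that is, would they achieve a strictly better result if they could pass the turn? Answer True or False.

zugzwang((2,1), X) = False

p1 X@[(2,1)]: h0:-1[(1,1)]+1* h0:-2[(0,1)]-1 h1:-1[(2,0)]-1
p2 O@[(1,1)]: h0:-1[(0,1)]-1* h1:-1[(1,0)]-1
p3 X@[(0,1)]: h1:-1[(0,0)]+1*
p4 O@[(0,0)] terminal -1; root [(2,1)] d8
pass branch (O moves first from the same position):
  | p1 O@[(2,1)]: h0:-1[(1,1)]+1* h0:-2[(0,1)]-1 h1:-1[(2,0)]-1
  | p2 X@[(1,1)]: h0:-1[(0,1)]-1* h1:-1[(1,0)]-1
  | p3 O@[(0,1)]: h1:-1[(0,0)]+1*
  | p4 X@[(0,0)] terminal -1; root [(2,1)] d8
X moving scores +1; X passing scores -1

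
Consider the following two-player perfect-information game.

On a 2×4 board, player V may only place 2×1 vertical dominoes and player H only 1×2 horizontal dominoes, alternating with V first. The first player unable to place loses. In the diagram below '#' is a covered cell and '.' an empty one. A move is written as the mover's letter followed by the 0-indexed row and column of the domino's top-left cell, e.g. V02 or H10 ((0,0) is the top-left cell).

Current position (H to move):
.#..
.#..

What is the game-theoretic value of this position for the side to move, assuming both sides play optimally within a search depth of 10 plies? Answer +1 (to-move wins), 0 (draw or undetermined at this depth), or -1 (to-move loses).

p1 H@[.#../.#..]: H02[.###/.#..]+1* H12[.#../.###]+1
p2 V@[.###/.#..]: V00[####/##..]-1*
p3 H@[####/##..]: H12[####/####]+1*
p4 V@[####/####] terminal -1; root [.#../.#..] d10

value(.#../.#.., H) = +1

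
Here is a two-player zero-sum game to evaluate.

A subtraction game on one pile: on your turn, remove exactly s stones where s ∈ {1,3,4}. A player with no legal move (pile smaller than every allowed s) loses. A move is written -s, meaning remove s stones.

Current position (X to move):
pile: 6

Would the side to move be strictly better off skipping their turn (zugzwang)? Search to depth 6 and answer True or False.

zugzwang(6, X) = False

[6] X move#1: -1:-1/5, -3:-1/3, -4:+1/2*
[2] O move#2: -1:-1/1*
[1] X move#3: -1:+1/0*
[0] end (terminal -1, O#4); searched 6 to 6
pass branch (O moves first from the same position):
  | [6] O move#1: -1:-1/5, -3:-1/3, -4:+1/2*
  | [2] X move#2: -1:-1/1*
  | [1] O move#3: -1:+1/0*
  | [0] end (terminal -1, X#4); searched 6 to 6
X moving scores +1; X passing scores -1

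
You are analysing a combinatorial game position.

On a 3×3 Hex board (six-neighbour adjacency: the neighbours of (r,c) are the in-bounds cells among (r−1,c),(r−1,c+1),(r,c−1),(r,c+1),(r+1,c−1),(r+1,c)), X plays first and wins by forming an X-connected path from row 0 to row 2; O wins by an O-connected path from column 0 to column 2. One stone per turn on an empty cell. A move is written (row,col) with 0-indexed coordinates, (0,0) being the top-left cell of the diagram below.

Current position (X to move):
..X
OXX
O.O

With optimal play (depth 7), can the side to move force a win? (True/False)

X winning at [..X/OXX/O.O]: True

p1 X@[..X/OXX/O.O]: (0,0)[X.X/OXX/O.O]-1 (0,1)[.XX/OXX/O.O]-1 (2,1)[..X/OXX/OXO]+1*
p2 O@[..X/OXX/OXO] terminal -1; root [..X/OXX/O.O] d7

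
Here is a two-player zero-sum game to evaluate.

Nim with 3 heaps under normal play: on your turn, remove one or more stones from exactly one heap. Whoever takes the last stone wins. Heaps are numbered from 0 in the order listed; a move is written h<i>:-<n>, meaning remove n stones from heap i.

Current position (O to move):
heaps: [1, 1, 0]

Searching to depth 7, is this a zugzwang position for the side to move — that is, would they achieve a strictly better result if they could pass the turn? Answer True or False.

zugzwang((1,1,0), O) = True

[(1,1,0)] O move#1: h0:-1:-1/(0,1,0)*, h1:-1:-1/(1,0,0)
[(0,1,0)] X move#2: h1:-1:+1/(0,0,0)*
[(0,0,0)] end (terminal -1, O#3); searched (1,1,0) to 7
if O skipped the turn, X would face:
~ [(1,1,0)] X move#1: h0:-1:-1/(0,1,0)*, h1:-1:-1/(1,0,0)
~ [(0,1,0)] O move#2: h1:-1:+1/(0,0,0)*
~ [(0,0,0)] end (terminal -1, X#3); searched (1,1,0) to 7
compare (O): move=-1 vs pass=+1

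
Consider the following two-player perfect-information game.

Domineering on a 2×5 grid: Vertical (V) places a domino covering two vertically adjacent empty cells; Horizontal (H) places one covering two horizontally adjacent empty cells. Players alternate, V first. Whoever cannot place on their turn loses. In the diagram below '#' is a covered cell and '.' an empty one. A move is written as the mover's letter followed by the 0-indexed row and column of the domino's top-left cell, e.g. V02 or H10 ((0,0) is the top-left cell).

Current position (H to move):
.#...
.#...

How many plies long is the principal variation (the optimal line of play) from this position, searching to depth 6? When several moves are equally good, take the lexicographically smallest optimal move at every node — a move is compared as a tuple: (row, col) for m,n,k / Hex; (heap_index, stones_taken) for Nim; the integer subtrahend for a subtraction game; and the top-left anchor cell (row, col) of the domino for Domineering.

PV length from [.#.../.#...]: 4 plies

[.#.../.#...] H move#1: H02:-1/.###./.#...*, H03:-1/.#.##/.#..., H12:-1/.#.../.###., H13:-1/.#.../.#.##
[.###./.#...] V move#2: V00:-1/####./##..., V04:+1/.####/.#..#*
[.####/.#..#] H move#3: H12:-1/.####/.####*
[.####/.####] V move#4: V00:+1/#####/#####*
[#####/#####] end (terminal -1, H#5); searched .#.../.#... to 6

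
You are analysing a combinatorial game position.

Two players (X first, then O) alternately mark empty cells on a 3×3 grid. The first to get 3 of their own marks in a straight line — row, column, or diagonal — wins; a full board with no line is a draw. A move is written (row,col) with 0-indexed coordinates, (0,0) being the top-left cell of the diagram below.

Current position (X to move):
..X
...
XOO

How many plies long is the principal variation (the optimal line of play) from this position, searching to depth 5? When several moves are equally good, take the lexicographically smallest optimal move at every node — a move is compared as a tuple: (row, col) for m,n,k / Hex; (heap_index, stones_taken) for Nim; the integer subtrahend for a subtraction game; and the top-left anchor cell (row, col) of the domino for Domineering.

[..X/.../XOO] X move#1: (0,0):+1/X.X/.../XOO*, (0,1):+1/.XX/.../XOO, (1,0):+1/..X/X../XOO, (1,1):+1/..X/.X./XOO, (1,2):-1/..X/..X/XOO
[X.X/.../XOO] O move#2: (0,1):-1/XOX/.../XOO*, (1,0):-1/X.X/O../XOO, (1,1):-1/X.X/.O./XOO, (1,2):-1/X.X/..O/XOO
[XOX/.../XOO] X move#3: (1,0):+1/XOX/X../XOO*, (1,1):+1/XOX/.X./XOO, (1,2):-1/XOX/..X/XOO
[XOX/X../XOO] end (terminal -1, O#4); searched ..X/.../XOO to 5

PV length from [..X/.../XOO]: 3 plies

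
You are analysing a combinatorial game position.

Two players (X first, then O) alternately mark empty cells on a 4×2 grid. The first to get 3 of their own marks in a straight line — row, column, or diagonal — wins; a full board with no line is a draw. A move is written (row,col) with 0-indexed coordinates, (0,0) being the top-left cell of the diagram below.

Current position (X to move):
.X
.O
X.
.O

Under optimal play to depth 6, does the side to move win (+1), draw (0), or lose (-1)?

ply 1, X at .X/.O/X./.O | (0,0)=-1→XX/.O/X./.O; (1,0)=-1→.X/XO/X./.O; (2,1)=+0→.X/.O/XX/.O*; (3,0)=-1→.X/.O/X./XO
ply 2, O at .X/.O/XX/.O | (0,0)=+0→OX/.O/XX/.O*; (1,0)=+0→.X/OO/XX/.O; (3,0)=+0→.X/.O/XX/OO
ply 3, X at OX/.O/XX/.O | (1,0)=+0→OX/XO/XX/.O*; (3,0)=+0→OX/.O/XX/XO
ply 4, O at OX/XO/XX/.O | (3,0)=+0→OX/XO/XX/OO*
ply 5: OX/XO/XX/OO is terminal +0 (X); from .X/.O/X./.O depth 6

value(.X/.O/X./.O, X) = 0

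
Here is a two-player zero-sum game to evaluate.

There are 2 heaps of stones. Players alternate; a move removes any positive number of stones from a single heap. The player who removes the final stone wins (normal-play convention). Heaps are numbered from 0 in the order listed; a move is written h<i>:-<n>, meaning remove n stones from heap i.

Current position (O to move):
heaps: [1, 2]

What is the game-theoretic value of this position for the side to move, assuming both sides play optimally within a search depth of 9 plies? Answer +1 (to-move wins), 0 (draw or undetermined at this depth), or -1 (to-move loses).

ply 1, O at (1,2) | h0:-1=-1→(0,2); h1:-1=+1→(1,1)*; h1:-2=-1→(1,0)
ply 2, X at (1,1) | h0:-1=-1→(0,1)*; h1:-1=-1→(1,0)
ply 3, O at (0,1) | h1:-1=+1→(0,0)*
ply 4: (0,0) is terminal -1 (X); from (1,2) depth 9

value((1,2), O) = +1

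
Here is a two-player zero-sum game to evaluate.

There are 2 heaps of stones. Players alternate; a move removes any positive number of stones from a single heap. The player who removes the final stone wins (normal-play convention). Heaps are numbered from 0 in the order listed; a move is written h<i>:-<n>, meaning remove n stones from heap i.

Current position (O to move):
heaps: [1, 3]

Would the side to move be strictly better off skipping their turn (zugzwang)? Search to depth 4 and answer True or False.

ply 1, O at (1,3) | h0:-1=-1→(0,3); h1:-1=-1→(1,2); h1:-2=+1→(1,1)*; h1:-3=-1→(1,0)
ply 2, X at (1,1) | h0:-1=-1→(0,1)*; h1:-1=-1→(1,0)
ply 3, O at (0,1) | h1:-1=+1→(0,0)*
ply 4: (0,0) is terminal -1 (X); from (1,3) depth 4
pass branch (X moves first from the same position):
  | ply 1, X at (1,3) | h0:-1=-1→(0,3); h1:-1=-1→(1,2); h1:-2=+1→(1,1)*; h1:-3=-1→(1,0)
  | ply 2, O at (1,1) | h0:-1=-1→(0,1)*; h1:-1=-1→(1,0)
  | ply 3, X at (0,1) | h1:-1=+1→(0,0)*
  | ply 4: (0,0) is terminal -1 (O); from (1,3) depth 4
O moving scores +1; O passing scores -1

zugzwang((1,3), O) = False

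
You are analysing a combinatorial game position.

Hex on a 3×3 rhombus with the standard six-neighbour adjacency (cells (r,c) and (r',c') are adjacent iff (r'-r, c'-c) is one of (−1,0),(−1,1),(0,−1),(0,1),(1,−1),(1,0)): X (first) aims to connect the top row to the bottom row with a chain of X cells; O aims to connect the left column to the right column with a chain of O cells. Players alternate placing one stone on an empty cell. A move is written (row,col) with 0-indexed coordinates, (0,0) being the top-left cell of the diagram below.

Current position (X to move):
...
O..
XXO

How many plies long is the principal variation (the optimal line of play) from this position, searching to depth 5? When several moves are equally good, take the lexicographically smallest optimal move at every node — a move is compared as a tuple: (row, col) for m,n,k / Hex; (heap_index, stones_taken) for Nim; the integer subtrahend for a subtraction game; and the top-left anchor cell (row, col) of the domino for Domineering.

ply 1, X at .../O../XXO | (0,0)=-1→X../O../XXO; (0,1)=-1→.X./O../XXO; (0,2)=+1→..X/O../XXO*; (1,1)=+1→.../OX./XXO; (1,2)=-1→.../O.X/XXO
ply 2, O at ..X/O../XXO | (0,0)=-1→O.X/O../XXO*; (0,1)=-1→.OX/O../XXO; (1,1)=-1→..X/OO./XXO; (1,2)=-1→..X/O.O/XXO
ply 3, X at O.X/O../XXO | (0,1)=+1→OXX/O../XXO*; (1,1)=+1→O.X/OX./XXO; (1,2)=+1→O.X/O.X/XXO
ply 4, O at OXX/O../XXO | (1,1)=-1→OXX/OO./XXO*; (1,2)=-1→OXX/O.O/XXO
ply 5, X at OXX/OO./XXO | (1,2)=+1→OXX/OOX/XXO*
ply 6: OXX/OOX/XXO is terminal -1 (O); from .../O../XXO depth 5

PV length from [.../O../XXO]: 5 plies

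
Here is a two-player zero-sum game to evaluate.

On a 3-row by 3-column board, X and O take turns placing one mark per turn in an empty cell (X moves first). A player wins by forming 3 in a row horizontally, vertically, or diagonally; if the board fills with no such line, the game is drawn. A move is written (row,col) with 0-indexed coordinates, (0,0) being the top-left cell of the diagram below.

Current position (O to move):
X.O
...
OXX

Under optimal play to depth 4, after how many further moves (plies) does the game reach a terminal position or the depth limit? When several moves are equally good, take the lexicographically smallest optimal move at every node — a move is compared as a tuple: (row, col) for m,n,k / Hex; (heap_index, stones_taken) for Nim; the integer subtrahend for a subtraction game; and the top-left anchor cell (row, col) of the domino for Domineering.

PV length from [X.O/.../OXX]: 1 ply

p1 O@[X.O/.../OXX]: (0,1)[XOO/.../OXX]-1 (1,0)[X.O/O../OXX]-1 (1,1)[X.O/.O./OXX]+1* (1,2)[X.O/..O/OXX]-1
p2 X@[X.O/.O./OXX] terminal -1; root [X.O/.../OXX] d4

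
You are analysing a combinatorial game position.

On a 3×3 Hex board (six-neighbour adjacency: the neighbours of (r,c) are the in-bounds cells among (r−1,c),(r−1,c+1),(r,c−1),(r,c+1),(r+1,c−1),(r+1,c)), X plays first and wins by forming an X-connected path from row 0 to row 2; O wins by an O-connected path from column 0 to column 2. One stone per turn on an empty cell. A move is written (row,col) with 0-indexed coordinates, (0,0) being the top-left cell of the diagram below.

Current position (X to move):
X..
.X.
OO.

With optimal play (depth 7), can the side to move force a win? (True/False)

X winning at [X../.X./OO.]: False

p1 X@[X../.X./OO.]: (0,1)[XX./.X./OO.]-1* (0,2)[X.X/.X./OO.]-1 (1,0)[X../XX./OO.]-1 (1,2)[X../.XX/OO.]-1 (2,2)[X../.X./OOX]-1
p2 O@[XX./.X./OO.]: (0,2)[XXO/.X./OO.]+1* (1,0)[XX./OX./OO.]+1 (1,2)[XX./.XO/OO.]+1 (2,2)[XX./.X./OOO]+1
p3 X@[XXO/.X./OO.]: (1,0)[XXO/XX./OO.]-1* (1,2)[XXO/.XX/OO.]-1 (2,2)[XXO/.X./OOX]-1
p4 O@[XXO/XX./OO.]: (1,2)[XXO/XXO/OO.]+1* (2,2)[XXO/XX./OOO]+1
p5 X@[XXO/XXO/OO.] terminal -1; root [X../.X./OO.] d7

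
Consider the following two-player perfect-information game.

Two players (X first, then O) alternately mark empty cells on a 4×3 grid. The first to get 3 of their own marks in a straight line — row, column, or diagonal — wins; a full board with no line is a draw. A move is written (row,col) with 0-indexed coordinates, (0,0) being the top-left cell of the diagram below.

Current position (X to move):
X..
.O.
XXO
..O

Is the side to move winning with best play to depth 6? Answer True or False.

p1 X@[X../.O./XXO/..O]: (0,1)[XX./.O./XXO/..O]-1 (0,2)[X.X/.O./XXO/..O]-1 (1,0)[X../XO./XXO/..O]+1* (1,2)[X../.OX/XXO/..O]+1 (3,0)[X../.O./XXO/X.O]-1 (3,1)[X../.O./XXO/.XO]-1
p2 O@[X../XO./XXO/..O] terminal -1; root [X../.O./XXO/..O] d6

X winning at [X../.O./XXO/..O]: True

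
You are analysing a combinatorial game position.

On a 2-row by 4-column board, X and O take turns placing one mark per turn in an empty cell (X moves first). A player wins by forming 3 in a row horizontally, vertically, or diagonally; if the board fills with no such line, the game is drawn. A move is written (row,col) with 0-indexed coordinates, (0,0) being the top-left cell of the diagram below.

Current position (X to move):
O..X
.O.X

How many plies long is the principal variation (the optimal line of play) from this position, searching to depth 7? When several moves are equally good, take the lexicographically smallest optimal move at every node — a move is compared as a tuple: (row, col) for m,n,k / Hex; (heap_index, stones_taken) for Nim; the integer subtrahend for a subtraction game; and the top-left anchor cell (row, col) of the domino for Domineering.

PV length from [O..X/.O.X]: 4 plies

ply 1, X at O..X/.O.X | (0,1)=+0→OX.X/.O.X*; (0,2)=+0→O.XX/.O.X; (1,0)=+0→O..X/XO.X; (1,2)=+0→O..X/.OXX
ply 2, O at OX.X/.O.X | (0,2)=+0→OXOX/.O.X*; (1,0)=-1→OX.X/OO.X; (1,2)=-1→OX.X/.OOX
ply 3, X at OXOX/.O.X | (1,0)=+0→OXOX/XO.X*; (1,2)=+0→OXOX/.OXX
ply 4, O at OXOX/XO.X | (1,2)=+0→OXOX/XOOX*
ply 5: OXOX/XOOX is terminal +0 (X); from O..X/.O.X depth 7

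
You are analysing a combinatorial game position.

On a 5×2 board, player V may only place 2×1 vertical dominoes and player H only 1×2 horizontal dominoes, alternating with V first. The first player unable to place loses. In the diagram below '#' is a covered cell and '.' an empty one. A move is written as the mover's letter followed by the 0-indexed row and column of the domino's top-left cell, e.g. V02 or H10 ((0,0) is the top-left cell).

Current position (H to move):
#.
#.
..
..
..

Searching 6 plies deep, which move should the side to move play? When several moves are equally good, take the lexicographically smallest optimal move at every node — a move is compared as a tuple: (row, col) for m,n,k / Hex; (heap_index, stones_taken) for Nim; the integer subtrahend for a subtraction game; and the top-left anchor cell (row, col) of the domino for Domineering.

H's best at [#./#./../../..]: H30

[#./#./../../..] H move#1: H20:-1/#./#./##/../.., H30:+1/#./#./../##/..*, H40:-1/#./#./../../##
[#./#./../##/..] V move#2: V01:-1/##/##/../##/..*, V11:-1/#./##/.#/##/..
[##/##/../##/..] H move#3: H20:+1/##/##/##/##/..*, H40:+1/##/##/../##/##
[##/##/##/##/..] end (terminal -1, V#4); searched #./#./../../.. to 6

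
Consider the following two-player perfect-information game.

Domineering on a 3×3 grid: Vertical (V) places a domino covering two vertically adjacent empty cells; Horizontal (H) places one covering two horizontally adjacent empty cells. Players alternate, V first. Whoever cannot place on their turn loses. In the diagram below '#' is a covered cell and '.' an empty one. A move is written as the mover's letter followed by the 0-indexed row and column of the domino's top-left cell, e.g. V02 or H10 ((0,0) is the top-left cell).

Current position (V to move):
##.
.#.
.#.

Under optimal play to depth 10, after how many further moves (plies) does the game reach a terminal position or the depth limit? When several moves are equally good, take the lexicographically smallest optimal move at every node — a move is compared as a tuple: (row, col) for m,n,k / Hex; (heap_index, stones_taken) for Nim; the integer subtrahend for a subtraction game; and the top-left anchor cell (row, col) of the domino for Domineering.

ply 1, V at ##./.#./.#. | V02=+1→###/.##/.#.*; V10=+1→##./##./##.; V12=+1→##./.##/.##
ply 2: ###/.##/.#. is terminal -1 (H); from ##./.#./.#. depth 10

PV length from [##./.#./.#.]: 1 ply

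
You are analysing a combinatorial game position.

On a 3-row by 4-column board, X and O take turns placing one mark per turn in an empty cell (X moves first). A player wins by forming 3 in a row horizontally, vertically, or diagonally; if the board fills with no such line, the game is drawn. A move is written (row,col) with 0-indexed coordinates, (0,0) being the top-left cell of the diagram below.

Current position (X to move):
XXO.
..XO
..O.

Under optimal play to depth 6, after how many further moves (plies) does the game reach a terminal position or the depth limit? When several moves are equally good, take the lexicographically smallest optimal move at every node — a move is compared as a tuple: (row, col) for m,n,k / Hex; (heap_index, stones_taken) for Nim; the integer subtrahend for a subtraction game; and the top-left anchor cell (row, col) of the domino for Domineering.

PV length from [XXO./..XO/..O.]: 5 plies

ply 1, X at XXO./..XO/..O. | (0,3)=+1→XXOX/..XO/..O.*; (1,0)=+1→XXO./X.XO/..O.; (1,1)=+1→XXO./.XXO/..O.; (2,0)=+1→XXO./..XO/X.O.; (2,1)=+1→XXO./..XO/.XO.; (2,3)=+1→XXO./..XO/..OX
ply 2, O at XXOX/..XO/..O. | (1,0)=-1→XXOX/O.XO/..O.*; (1,1)=-1→XXOX/.OXO/..O.; (2,0)=-1→XXOX/..XO/O.O.; (2,1)=-1→XXOX/..XO/.OO.; (2,3)=-1→XXOX/..XO/..OO
ply 3, X at XXOX/O.XO/..O. | (1,1)=+1→XXOX/OXXO/..O.*; (2,0)=+1→XXOX/O.XO/X.O.; (2,1)=+1→XXOX/O.XO/.XO.; (2,3)=+1→XXOX/O.XO/..OX
ply 4, O at XXOX/OXXO/..O. | (2,0)=-1→XXOX/OXXO/O.O.*; (2,1)=-1→XXOX/OXXO/.OO.; (2,3)=-1→XXOX/OXXO/..OO
ply 5, X at XXOX/OXXO/O.O. | (2,1)=+1→XXOX/OXXO/OXO.*; (2,3)=+1→XXOX/OXXO/O.OX
ply 6: XXOX/OXXO/OXO. is terminal -1 (O); from XXO./..XO/..O. depth 6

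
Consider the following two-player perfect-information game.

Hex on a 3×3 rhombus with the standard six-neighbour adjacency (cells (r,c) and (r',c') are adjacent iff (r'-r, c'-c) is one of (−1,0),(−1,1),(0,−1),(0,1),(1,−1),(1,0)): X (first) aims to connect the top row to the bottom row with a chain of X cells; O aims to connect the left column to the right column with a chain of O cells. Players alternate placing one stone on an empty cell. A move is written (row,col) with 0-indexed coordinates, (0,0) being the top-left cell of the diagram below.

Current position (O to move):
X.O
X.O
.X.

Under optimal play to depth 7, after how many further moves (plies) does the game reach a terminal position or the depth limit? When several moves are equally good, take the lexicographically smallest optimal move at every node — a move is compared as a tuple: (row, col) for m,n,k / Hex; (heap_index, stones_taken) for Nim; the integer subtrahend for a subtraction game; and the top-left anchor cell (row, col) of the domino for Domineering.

ply 1, O at X.O/X.O/.X. | (0,1)=-1→XOO/X.O/.X.*; (1,1)=-1→X.O/XOO/.X.; (2,0)=-1→X.O/X.O/OX.; (2,2)=-1→X.O/X.O/.XO
ply 2, X at XOO/X.O/.X. | (1,1)=+1→XOO/XXO/.X.*; (2,0)=+1→XOO/X.O/XX.; (2,2)=+1→XOO/X.O/.XX
ply 3: XOO/XXO/.X. is terminal -1 (O); from X.O/X.O/.X. depth 7

PV length from [X.O/X.O/.X.]: 2 plies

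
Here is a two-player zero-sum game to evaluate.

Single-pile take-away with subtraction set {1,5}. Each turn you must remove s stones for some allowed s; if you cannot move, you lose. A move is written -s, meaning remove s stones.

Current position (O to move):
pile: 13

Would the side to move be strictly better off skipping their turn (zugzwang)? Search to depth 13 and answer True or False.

[13] O move#1: -1:+1/12*, -5:+1/8
[12] X move#2: -1:-1/11*, -5:-1/7
[11] O move#3: -1:+1/10*, -5:+1/6
[10] X move#4: -1:-1/9*, -5:-1/5
[9] O move#5: -1:+1/8*, -5:+1/4
[8] X move#6: -1:-1/7*, -5:-1/3
[7] O move#7: -1:+1/6*, -5:+1/2
[6] X move#8: -1:-1/5*, -5:-1/1
[5] O move#9: -1:+1/4*, -5:+1/0
[4] X move#10: -1:-1/3*
[3] O move#11: -1:+1/2*
[2] X move#12: -1:-1/1*
[1] O move#13: -1:+1/0*
[0] end (terminal -1, X#14); searched 13 to 13
if O skipped the turn, X would face:
~ [13] X move#1: -1:+1/12*, -5:+1/8
~ [12] O move#2: -1:-1/11*, -5:-1/7
~ [11] X move#3: -1:+1/10*, -5:+1/6
~ [10] O move#4: -1:-1/9*, -5:-1/5
~ [9] X move#5: -1:+1/8*, -5:+1/4
~ [8] O move#6: -1:-1/7*, -5:-1/3
~ [7] X move#7: -1:+1/6*, -5:+1/2
~ [6] O move#8: -1:-1/5*, -5:-1/1
~ [5] X move#9: -1:+1/4*, -5:+1/0
~ [4] O move#10: -1:-1/3*
~ [3] X move#11: -1:+1/2*
~ [2] O move#12: -1:-1/1*
~ [1] X move#13: -1:+1/0*
~ [0] end (terminal -1, O#14); searched 13 to 13
compare (O): move=+1 vs pass=-1

zugzwang(13, O) = False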